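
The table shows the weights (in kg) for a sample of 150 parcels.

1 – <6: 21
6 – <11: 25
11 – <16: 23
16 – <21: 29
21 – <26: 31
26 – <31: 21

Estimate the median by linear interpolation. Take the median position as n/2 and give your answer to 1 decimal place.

Cumulative frequencies: 21, 46, 69, 98, 129, 150
n = 150; position = n/2 = 75.
This falls in the class 16 – <21: L = 16, F = 69, f = 29, h = 5.
Median ≈ 16 + ((75 − 69) / 29) × 5 = 17.0345

17.0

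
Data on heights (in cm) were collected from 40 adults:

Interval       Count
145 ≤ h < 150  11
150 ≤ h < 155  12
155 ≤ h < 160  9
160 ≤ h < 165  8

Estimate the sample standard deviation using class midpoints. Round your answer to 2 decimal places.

5.49

Midpoints: 147.5, 152.5, 157.5, 162.5
n = 40, Σfm = 6170, mean = 154.2500
Σfm² = 952900
Σf(m − x̄)² = Σfm² − (Σfm)²/n = 952900 − 6170²/40 = 1177.5000
Sample variance = 1177.5000 / 39 = 30.1923
Standard deviation = √30.1923 = 5.4948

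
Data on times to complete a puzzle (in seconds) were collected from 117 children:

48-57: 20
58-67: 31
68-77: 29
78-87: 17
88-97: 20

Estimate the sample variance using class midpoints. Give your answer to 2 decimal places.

177.87

Midpoints: 52.5, 62.5, 72.5, 82.5, 92.5
n = 117, Σfm = 8342.5, mean = 71.3034
Σfm² = 615481.25
Σf(m − x̄)² = Σfm² − (Σfm)²/n = 615481.25 − 8342.5²/117 = 20632.4786
Sample variance = 20632.4786 / 116 = 177.8662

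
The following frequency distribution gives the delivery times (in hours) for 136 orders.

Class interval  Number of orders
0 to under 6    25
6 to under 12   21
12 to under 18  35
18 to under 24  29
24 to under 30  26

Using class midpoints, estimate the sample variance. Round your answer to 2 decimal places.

67.54

Midpoints: 3, 9, 15, 21, 27
n = 136, Σfm = 2100, mean = 15.4412
Σfm² = 41544
Σf(m − x̄)² = Σfm² − (Σfm)²/n = 41544 − 2100²/136 = 9117.5294
Sample variance = 9117.5294 / 135 = 67.5373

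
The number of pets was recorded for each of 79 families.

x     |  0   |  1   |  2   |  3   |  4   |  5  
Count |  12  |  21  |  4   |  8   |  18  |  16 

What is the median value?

Cumulative frequencies: 12, 33, 37, 45, 63, 79
n = 79, so the median is the value in position (n+1)/2 = 40.
Position 40 falls at value 3.

3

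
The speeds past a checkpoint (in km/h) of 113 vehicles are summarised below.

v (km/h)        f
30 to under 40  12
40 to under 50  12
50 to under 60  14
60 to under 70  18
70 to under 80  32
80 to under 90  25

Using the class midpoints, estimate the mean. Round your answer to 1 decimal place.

65.7

Midpoints: 35, 45, 55, 65, 75, 85
Σfm = 12×35 + 12×45 + 14×55 + 18×65 + 32×75 + 25×85 = 7425
n = Σf = 113
Mean = 7425 / 113 = 65.7080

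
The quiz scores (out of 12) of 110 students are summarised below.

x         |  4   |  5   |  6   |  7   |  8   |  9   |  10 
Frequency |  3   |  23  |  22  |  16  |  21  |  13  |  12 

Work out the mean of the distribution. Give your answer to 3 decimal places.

Values: 4, 5, 6, 7, 8, 9, 10
Σfx = 3×4 + 23×5 + 22×6 + 16×7 + 21×8 + 13×9 + 12×10 = 776
n = Σf = 110
Mean = 776 / 110 = 7.0545

7.055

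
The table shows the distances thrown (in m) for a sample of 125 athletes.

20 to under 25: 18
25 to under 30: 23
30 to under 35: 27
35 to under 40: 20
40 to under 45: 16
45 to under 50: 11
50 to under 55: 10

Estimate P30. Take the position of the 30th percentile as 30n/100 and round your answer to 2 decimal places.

Cumulative frequencies: 18, 41, 68, 88, 104, 115, 125
n = 125; position = 30n/100 = 37.5.
This falls in the class 25 to under 30: L = 25, F = 18, f = 23, h = 5.
30th percentile ≈ 25 + ((37.5 − 18) / 23) × 5 = 29.2391

29.24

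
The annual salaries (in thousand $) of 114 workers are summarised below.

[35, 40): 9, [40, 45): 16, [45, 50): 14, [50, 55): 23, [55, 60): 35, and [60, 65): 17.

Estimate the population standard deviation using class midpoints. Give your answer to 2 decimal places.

Midpoints: 37.5, 42.5, 47.5, 52.5, 57.5, 62.5
n = 114, Σfm = 5965, mean = 52.3246
Σfm² = 318662.5
Σf(m − x̄)² = Σfm² − (Σfm)²/n = 318662.5 − 5965²/114 = 6546.4912
Population variance = 6546.4912 / 114 = 57.4254
Standard deviation = √57.4254 = 7.5780

7.58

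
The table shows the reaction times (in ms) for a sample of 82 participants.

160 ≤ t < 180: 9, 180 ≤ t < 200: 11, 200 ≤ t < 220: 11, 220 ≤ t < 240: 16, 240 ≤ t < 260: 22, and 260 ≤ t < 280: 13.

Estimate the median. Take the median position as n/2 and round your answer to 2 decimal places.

Cumulative frequencies: 9, 20, 31, 47, 69, 82
n = 82; position = n/2 = 41.
This falls in the class 220 ≤ t < 240: L = 220, F = 31, f = 16, h = 20.
Median ≈ 220 + ((41 − 31) / 16) × 20 = 232.5000

232.50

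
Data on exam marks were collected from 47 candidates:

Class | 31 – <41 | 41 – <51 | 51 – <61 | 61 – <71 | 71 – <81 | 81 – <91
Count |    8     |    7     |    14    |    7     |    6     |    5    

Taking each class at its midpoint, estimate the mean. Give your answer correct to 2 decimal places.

Midpoints: 36, 46, 56, 66, 76, 86
Σfm = 8×36 + 7×46 + 14×56 + 7×66 + 6×76 + 5×86 = 2742
n = Σf = 47
Mean = 2742 / 47 = 58.3404

58.34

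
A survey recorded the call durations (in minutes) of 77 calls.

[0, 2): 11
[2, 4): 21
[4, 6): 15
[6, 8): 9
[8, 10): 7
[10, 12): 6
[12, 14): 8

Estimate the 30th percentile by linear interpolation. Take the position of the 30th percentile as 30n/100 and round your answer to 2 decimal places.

3.15

Cumulative frequencies: 11, 32, 47, 56, 63, 69, 77
n = 77; position = 30n/100 = 23.1.
This falls in the class [2, 4): L = 2, F = 11, f = 21, h = 2.
30th percentile ≈ 2 + ((23.1 − 11) / 21) × 2 = 3.1524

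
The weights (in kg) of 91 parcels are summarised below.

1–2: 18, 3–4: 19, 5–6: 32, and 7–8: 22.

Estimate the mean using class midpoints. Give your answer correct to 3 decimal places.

4.775

Midpoints: 1.5, 3.5, 5.5, 7.5
Σfm = 18×1.5 + 19×3.5 + 32×5.5 + 22×7.5 = 434.5
n = Σf = 91
Mean = 434.5 / 91 = 4.7747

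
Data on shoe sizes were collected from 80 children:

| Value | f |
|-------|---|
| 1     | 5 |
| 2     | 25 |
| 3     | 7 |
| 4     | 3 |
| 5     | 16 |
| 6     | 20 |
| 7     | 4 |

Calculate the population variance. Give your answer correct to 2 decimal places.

Values: 1, 2, 3, 4, 5, 6, 7
n = 80, Σfx = 316, mean = 3.9500
Σfx² = 1532
Σf(x − x̄)² = Σfx² − (Σfx)²/n = 1532 − 316²/80 = 283.8000
Population variance = 283.8000 / 80 = 3.5475

3.55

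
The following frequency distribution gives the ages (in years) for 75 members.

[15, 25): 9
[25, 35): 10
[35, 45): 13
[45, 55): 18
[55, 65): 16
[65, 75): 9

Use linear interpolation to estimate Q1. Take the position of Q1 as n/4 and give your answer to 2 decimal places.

Cumulative frequencies: 9, 19, 32, 50, 66, 75
n = 75; position = n/4 = 18.75.
This falls in the class [25, 35): L = 25, F = 9, f = 10, h = 10.
Lower quartile ≈ 25 + ((18.75 − 9) / 10) × 10 = 34.7500

34.75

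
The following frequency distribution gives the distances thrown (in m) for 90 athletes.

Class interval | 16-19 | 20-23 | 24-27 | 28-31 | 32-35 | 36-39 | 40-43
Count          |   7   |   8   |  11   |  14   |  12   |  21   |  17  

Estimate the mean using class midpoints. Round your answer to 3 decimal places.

32.033

Midpoints: 17.5, 21.5, 25.5, 29.5, 33.5, 37.5, 41.5
Σfm = 7×17.5 + 8×21.5 + 11×25.5 + 14×29.5 + 12×33.5 + 21×37.5 + 17×41.5 = 2883
n = Σf = 90
Mean = 2883 / 90 = 32.0333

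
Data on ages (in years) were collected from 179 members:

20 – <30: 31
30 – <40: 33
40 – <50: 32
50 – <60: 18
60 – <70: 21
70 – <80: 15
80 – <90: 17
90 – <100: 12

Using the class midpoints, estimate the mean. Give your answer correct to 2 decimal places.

52.71

Midpoints: 25, 35, 45, 55, 65, 75, 85, 95
Σfm = 31×25 + 33×35 + 32×45 + 18×55 + 21×65 + 15×75 + 17×85 + 12×95 = 9435
n = Σf = 179
Mean = 9435 / 179 = 52.7095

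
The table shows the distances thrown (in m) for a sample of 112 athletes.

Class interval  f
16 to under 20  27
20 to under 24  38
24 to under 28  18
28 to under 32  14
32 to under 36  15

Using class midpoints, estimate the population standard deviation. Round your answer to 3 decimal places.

5.338

Midpoints: 18, 22, 26, 30, 34
n = 112, Σfm = 2720, mean = 24.2857
Σfm² = 69248
Σf(m − x̄)² = Σfm² − (Σfm)²/n = 69248 − 2720²/112 = 3190.8571
Population variance = 3190.8571 / 112 = 28.4898
Standard deviation = √28.4898 = 5.3376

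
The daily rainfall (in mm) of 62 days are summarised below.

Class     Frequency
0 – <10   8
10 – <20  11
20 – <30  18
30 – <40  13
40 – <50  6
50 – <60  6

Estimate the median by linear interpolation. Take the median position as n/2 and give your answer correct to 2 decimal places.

26.67

Cumulative frequencies: 8, 19, 37, 50, 56, 62
n = 62; position = n/2 = 31.
This falls in the class 20 – <30: L = 20, F = 19, f = 18, h = 10.
Median ≈ 20 + ((31 − 19) / 18) × 10 = 26.6667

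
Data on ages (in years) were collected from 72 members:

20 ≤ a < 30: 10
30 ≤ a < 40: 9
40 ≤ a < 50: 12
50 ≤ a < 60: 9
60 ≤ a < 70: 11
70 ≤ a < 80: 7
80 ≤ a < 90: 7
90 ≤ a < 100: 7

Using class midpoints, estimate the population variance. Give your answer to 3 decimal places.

Midpoints: 25, 35, 45, 55, 65, 75, 85, 95
n = 72, Σfm = 4100, mean = 56.9444
Σfm² = 268400
Σf(m − x̄)² = Σfm² − (Σfm)²/n = 268400 − 4100²/72 = 34927.7778
Population variance = 34927.7778 / 72 = 485.1080

485.108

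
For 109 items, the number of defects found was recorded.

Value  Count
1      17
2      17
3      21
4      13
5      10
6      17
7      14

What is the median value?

3

Cumulative frequencies: 17, 34, 55, 68, 78, 95, 109
n = 109, so the median is the value in position (n+1)/2 = 55.
Position 55 falls at value 3.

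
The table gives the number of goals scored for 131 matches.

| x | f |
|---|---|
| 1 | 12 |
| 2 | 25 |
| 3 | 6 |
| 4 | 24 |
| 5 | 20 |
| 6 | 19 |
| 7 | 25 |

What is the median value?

Cumulative frequencies: 12, 37, 43, 67, 87, 106, 131
n = 131, so the median is the value in position (n+1)/2 = 66.
Position 66 falls at value 4.

4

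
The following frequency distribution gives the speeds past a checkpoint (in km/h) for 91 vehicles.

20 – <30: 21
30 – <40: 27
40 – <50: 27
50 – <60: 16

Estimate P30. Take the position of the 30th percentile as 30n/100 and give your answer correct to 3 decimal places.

32.333

Cumulative frequencies: 21, 48, 75, 91
n = 91; position = 30n/100 = 27.3.
This falls in the class 30 – <40: L = 30, F = 21, f = 27, h = 10.
30th percentile ≈ 30 + ((27.3 − 21) / 27) × 10 = 32.3333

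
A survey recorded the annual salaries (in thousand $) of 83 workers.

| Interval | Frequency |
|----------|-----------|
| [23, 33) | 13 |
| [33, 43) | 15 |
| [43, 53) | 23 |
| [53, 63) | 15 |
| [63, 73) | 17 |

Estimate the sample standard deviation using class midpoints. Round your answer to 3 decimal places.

13.490

Midpoints: 28, 38, 48, 58, 68
n = 83, Σfm = 4064, mean = 48.9639
Σfm² = 213912
Σf(m − x̄)² = Σfm² − (Σfm)²/n = 213912 − 4064²/83 = 14922.8916
Sample variance = 14922.8916 / 82 = 181.9865
Standard deviation = √181.9865 = 13.4902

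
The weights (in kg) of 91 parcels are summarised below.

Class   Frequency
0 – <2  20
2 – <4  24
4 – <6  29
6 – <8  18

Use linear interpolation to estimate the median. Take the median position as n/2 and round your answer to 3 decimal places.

4.103

Cumulative frequencies: 20, 44, 73, 91
n = 91; position = n/2 = 45.5.
This falls in the class 4 – <6: L = 4, F = 44, f = 29, h = 2.
Median ≈ 4 + ((45.5 − 44) / 29) × 2 = 4.1034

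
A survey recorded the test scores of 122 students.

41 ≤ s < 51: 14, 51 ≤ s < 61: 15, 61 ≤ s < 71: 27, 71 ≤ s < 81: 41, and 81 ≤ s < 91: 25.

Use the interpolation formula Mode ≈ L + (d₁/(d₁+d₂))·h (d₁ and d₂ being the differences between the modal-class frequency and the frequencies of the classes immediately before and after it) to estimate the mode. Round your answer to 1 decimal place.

Modal class: 71 ≤ s < 81 (highest frequency 41).
d₁ = 41 − 27 = 14, d₂ = 41 − 25 = 16
Mode ≈ 71 + (14/(14+16)) × 10 = 71 + 4.6667 = 75.6667

75.7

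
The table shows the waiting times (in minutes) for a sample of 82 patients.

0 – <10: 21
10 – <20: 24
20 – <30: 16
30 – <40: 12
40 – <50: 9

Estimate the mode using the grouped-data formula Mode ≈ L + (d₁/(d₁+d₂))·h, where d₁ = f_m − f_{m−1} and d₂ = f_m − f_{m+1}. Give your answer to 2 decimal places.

12.73

Modal class: 10 – <20 (highest frequency 24).
d₁ = 24 − 21 = 3, d₂ = 24 − 16 = 8
Mode ≈ 10 + (3/(3+8)) × 10 = 10 + 2.7273 = 12.7273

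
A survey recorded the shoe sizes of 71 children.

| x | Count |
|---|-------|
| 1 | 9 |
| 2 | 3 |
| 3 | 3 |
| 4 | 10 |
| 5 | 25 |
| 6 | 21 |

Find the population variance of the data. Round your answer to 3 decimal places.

2.697

Values: 1, 2, 3, 4, 5, 6
n = 71, Σfx = 315, mean = 4.4366
Σfx² = 1589
Σf(x − x̄)² = Σfx² − (Σfx)²/n = 1589 − 315²/71 = 191.4648
Population variance = 191.4648 / 71 = 2.6967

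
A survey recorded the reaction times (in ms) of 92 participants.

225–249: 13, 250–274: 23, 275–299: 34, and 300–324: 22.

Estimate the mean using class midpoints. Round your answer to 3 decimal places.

Midpoints: 237, 262, 287, 312
Σfm = 13×237 + 23×262 + 34×287 + 22×312 = 25729
n = Σf = 92
Mean = 25729 / 92 = 279.6630

279.663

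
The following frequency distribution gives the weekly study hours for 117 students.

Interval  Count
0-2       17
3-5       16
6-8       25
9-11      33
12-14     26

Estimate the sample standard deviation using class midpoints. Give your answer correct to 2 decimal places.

4.04

Midpoints: 1, 4, 7, 10, 13
n = 117, Σfm = 924, mean = 7.8974
Σfm² = 9192
Σf(m − x̄)² = Σfm² − (Σfm)²/n = 9192 − 924²/117 = 1894.7692
Sample variance = 1894.7692 / 116 = 16.3342
Standard deviation = √16.3342 = 4.0416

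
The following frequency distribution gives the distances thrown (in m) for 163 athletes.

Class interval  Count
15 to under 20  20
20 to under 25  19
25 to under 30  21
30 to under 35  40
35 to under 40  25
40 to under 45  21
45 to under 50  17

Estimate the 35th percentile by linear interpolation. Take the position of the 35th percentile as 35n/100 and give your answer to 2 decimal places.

Cumulative frequencies: 20, 39, 60, 100, 125, 146, 163
n = 163; position = 35n/100 = 57.05.
This falls in the class 25 to under 30: L = 25, F = 39, f = 21, h = 5.
35th percentile ≈ 25 + ((57.05 − 39) / 21) × 5 = 29.2976

29.30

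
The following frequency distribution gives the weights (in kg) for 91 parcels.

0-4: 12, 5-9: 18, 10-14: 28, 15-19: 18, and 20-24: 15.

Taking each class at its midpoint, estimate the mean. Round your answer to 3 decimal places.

12.330

Midpoints: 2, 7, 12, 17, 22
Σfm = 12×2 + 18×7 + 28×12 + 18×17 + 15×22 = 1122
n = Σf = 91
Mean = 1122 / 91 = 12.3297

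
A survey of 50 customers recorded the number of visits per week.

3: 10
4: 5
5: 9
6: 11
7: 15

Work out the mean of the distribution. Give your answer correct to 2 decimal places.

Values: 3, 4, 5, 6, 7
Σfx = 10×3 + 5×4 + 9×5 + 11×6 + 15×7 = 266
n = Σf = 50
Mean = 266 / 50 = 5.3200

5.32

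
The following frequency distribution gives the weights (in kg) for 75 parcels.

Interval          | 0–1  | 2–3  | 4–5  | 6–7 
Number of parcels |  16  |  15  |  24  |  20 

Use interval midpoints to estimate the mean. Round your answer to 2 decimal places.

Midpoints: 0.5, 2.5, 4.5, 6.5
Σfm = 16×0.5 + 15×2.5 + 24×4.5 + 20×6.5 = 283.5
n = Σf = 75
Mean = 283.5 / 75 = 3.7800

3.78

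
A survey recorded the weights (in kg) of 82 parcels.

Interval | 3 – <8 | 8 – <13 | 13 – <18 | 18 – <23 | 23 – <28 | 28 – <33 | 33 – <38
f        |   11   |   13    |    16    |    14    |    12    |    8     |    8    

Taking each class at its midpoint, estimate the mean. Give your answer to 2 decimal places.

19.10

Midpoints: 5.5, 10.5, 15.5, 20.5, 25.5, 30.5, 35.5
Σfm = 11×5.5 + 13×10.5 + 16×15.5 + 14×20.5 + 12×25.5 + 8×30.5 + 8×35.5 = 1566
n = Σf = 82
Mean = 1566 / 82 = 19.0976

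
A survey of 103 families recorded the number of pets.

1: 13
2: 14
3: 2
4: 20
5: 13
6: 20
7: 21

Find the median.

Cumulative frequencies: 13, 27, 29, 49, 62, 82, 103
n = 103, so the median is the value in position (n+1)/2 = 52.
Position 52 falls at value 5.

5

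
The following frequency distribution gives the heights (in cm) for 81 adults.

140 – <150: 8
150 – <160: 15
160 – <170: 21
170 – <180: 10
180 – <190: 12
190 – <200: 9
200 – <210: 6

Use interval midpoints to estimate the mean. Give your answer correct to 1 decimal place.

171.7

Midpoints: 145, 155, 165, 175, 185, 195, 205
Σfm = 8×145 + 15×155 + 21×165 + 10×175 + 12×185 + 9×195 + 6×205 = 13905
n = Σf = 81
Mean = 13905 / 81 = 171.6667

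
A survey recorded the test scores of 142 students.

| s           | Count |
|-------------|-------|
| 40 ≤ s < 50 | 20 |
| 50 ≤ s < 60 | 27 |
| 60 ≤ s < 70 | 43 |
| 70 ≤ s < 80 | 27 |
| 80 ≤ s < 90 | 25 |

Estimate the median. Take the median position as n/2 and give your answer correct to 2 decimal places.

Cumulative frequencies: 20, 47, 90, 117, 142
n = 142; position = n/2 = 71.
This falls in the class 60 ≤ s < 70: L = 60, F = 47, f = 43, h = 10.
Median ≈ 60 + ((71 − 47) / 43) × 10 = 65.5814

65.58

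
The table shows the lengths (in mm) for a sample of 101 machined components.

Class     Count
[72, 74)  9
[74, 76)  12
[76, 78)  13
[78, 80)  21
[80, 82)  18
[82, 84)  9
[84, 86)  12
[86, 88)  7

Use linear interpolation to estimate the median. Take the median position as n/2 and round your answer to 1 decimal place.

79.6

Cumulative frequencies: 9, 21, 34, 55, 73, 82, 94, 101
n = 101; position = n/2 = 50.5.
This falls in the class [78, 80): L = 78, F = 34, f = 21, h = 2.
Median ≈ 78 + ((50.5 − 34) / 21) × 2 = 79.5714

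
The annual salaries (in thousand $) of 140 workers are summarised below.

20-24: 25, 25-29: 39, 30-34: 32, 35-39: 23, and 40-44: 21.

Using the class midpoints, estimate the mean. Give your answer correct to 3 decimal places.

Midpoints: 22, 27, 32, 37, 42
Σfm = 25×22 + 39×27 + 32×32 + 23×37 + 21×42 = 4360
n = Σf = 140
Mean = 4360 / 140 = 31.1429

31.143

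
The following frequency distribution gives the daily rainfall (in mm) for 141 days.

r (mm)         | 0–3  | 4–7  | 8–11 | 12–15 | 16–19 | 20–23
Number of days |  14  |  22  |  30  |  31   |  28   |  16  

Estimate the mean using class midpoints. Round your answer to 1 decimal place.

Midpoints: 1.5, 5.5, 9.5, 13.5, 17.5, 21.5
Σfm = 14×1.5 + 22×5.5 + 30×9.5 + 31×13.5 + 28×17.5 + 16×21.5 = 1679.5
n = Σf = 141
Mean = 1679.5 / 141 = 11.9113

11.9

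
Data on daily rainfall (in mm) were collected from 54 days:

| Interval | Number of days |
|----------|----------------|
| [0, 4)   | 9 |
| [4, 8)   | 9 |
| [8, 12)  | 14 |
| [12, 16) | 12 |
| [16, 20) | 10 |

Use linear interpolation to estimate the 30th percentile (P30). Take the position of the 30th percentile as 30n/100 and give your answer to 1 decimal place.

Cumulative frequencies: 9, 18, 32, 44, 54
n = 54; position = 30n/100 = 16.2.
This falls in the class [4, 8): L = 4, F = 9, f = 9, h = 4.
30th percentile ≈ 4 + ((16.2 − 9) / 9) × 4 = 7.2000

7.2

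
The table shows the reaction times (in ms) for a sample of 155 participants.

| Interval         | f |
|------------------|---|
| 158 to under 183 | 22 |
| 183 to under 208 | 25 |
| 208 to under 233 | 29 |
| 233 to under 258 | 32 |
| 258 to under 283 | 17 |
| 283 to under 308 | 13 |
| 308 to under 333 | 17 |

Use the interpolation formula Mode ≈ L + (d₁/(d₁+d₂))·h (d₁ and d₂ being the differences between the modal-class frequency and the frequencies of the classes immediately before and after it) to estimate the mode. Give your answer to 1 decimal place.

237.2

Modal class: 233 to under 258 (highest frequency 32).
d₁ = 32 − 29 = 3, d₂ = 32 − 17 = 15
Mode ≈ 233 + (3/(3+15)) × 25 = 233 + 4.1667 = 237.1667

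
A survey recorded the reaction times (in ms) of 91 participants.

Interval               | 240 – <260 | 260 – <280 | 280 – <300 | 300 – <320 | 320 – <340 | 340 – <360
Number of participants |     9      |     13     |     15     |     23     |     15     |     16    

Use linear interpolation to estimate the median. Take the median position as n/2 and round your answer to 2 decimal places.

307.39

Cumulative frequencies: 9, 22, 37, 60, 75, 91
n = 91; position = n/2 = 45.5.
This falls in the class 300 – <320: L = 300, F = 37, f = 23, h = 20.
Median ≈ 300 + ((45.5 − 37) / 23) × 20 = 307.3913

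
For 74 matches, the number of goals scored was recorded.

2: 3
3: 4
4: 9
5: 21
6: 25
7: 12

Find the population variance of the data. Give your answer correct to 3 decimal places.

Values: 2, 3, 4, 5, 6, 7
n = 74, Σfx = 393, mean = 5.3108
Σfx² = 2205
Σf(x − x̄)² = Σfx² − (Σfx)²/n = 2205 − 393²/74 = 117.8514
Population variance = 117.8514 / 74 = 1.5926

1.593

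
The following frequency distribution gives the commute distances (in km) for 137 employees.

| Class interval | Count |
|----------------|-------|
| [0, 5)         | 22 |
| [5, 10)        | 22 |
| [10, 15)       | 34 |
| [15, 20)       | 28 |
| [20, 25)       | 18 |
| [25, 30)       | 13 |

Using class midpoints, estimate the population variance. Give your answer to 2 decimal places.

Midpoints: 2.5, 7.5, 12.5, 17.5, 22.5, 27.5
n = 137, Σfm = 1897.5, mean = 13.8504
Σfm² = 34206.25
Σf(m − x̄)² = Σfm² − (Σfm)²/n = 34206.25 − 1897.5²/137 = 7925.1825
Population variance = 7925.1825 / 137 = 57.8480

57.85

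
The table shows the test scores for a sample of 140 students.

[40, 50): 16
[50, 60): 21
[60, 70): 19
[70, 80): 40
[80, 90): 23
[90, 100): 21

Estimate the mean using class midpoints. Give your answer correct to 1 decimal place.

71.9

Midpoints: 45, 55, 65, 75, 85, 95
Σfm = 16×45 + 21×55 + 19×65 + 40×75 + 23×85 + 21×95 = 10060
n = Σf = 140
Mean = 10060 / 140 = 71.8571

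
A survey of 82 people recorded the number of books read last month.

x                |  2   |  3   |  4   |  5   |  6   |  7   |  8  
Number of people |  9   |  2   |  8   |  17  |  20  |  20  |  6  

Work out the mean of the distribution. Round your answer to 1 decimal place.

5.5

Values: 2, 3, 4, 5, 6, 7, 8
Σfx = 9×2 + 2×3 + 8×4 + 17×5 + 20×6 + 20×7 + 6×8 = 449
n = Σf = 82
Mean = 449 / 82 = 5.4756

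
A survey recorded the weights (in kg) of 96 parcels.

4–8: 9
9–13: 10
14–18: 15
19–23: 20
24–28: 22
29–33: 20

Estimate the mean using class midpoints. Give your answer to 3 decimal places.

21.000

Midpoints: 6, 11, 16, 21, 26, 31
Σfm = 9×6 + 10×11 + 15×16 + 20×21 + 22×26 + 20×31 = 2016
n = Σf = 96
Mean = 2016 / 96 = 21.0000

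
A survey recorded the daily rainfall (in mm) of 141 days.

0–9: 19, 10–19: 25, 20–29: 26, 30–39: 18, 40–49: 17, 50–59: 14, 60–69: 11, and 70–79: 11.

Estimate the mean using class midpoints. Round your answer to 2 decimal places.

33.72

Midpoints: 4.5, 14.5, 24.5, 34.5, 44.5, 54.5, 64.5, 74.5
Σfm = 19×4.5 + 25×14.5 + 26×24.5 + 18×34.5 + 17×44.5 + 14×54.5 + 11×64.5 + 11×74.5 = 4754.5
n = Σf = 141
Mean = 4754.5 / 141 = 33.7199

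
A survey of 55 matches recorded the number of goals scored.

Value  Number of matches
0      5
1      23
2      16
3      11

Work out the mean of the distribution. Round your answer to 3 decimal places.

Values: 0, 1, 2, 3
Σfx = 5×0 + 23×1 + 16×2 + 11×3 = 88
n = Σf = 55
Mean = 88 / 55 = 1.6000

1.600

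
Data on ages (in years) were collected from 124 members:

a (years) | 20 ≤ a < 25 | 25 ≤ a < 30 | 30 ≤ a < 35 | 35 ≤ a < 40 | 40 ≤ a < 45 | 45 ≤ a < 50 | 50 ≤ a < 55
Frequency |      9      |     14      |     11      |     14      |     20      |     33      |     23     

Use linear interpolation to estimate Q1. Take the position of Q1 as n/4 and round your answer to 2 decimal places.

33.64

Cumulative frequencies: 9, 23, 34, 48, 68, 101, 124
n = 124; position = n/4 = 31.
This falls in the class 30 ≤ a < 35: L = 30, F = 23, f = 11, h = 5.
Lower quartile ≈ 30 + ((31 − 23) / 11) × 5 = 33.6364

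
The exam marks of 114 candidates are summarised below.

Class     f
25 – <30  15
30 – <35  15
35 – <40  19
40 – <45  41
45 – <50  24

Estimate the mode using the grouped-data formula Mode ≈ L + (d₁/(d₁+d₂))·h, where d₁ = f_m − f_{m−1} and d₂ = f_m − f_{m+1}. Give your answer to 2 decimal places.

Modal class: 40 – <45 (highest frequency 41).
d₁ = 41 − 19 = 22, d₂ = 41 − 24 = 17
Mode ≈ 40 + (22/(22+17)) × 5 = 40 + 2.8205 = 42.8205

42.82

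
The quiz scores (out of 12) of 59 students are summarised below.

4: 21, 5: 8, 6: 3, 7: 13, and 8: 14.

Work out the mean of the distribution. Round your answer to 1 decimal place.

Values: 4, 5, 6, 7, 8
Σfx = 21×4 + 8×5 + 3×6 + 13×7 + 14×8 = 345
n = Σf = 59
Mean = 345 / 59 = 5.8475

5.8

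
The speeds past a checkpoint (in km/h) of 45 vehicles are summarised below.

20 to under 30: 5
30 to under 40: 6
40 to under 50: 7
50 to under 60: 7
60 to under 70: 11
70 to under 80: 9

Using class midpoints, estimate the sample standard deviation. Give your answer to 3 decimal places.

Midpoints: 25, 35, 45, 55, 65, 75
n = 45, Σfm = 2425, mean = 53.8889
Σfm² = 142925
Σf(m − x̄)² = Σfm² − (Σfm)²/n = 142925 − 2425²/45 = 12244.4444
Sample variance = 12244.4444 / 44 = 278.2828
Standard deviation = √278.2828 = 16.6818

16.682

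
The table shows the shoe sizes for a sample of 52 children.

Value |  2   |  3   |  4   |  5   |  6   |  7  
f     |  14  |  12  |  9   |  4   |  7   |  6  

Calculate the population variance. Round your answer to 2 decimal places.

Values: 2, 3, 4, 5, 6, 7
n = 52, Σfx = 204, mean = 3.9231
Σfx² = 954
Σf(x − x̄)² = Σfx² − (Σfx)²/n = 954 − 204²/52 = 153.6923
Population variance = 153.6923 / 52 = 2.9556

2.96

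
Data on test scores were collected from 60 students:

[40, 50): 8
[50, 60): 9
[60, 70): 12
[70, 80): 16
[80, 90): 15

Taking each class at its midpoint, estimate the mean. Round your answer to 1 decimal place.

68.5

Midpoints: 45, 55, 65, 75, 85
Σfm = 8×45 + 9×55 + 12×65 + 16×75 + 15×85 = 4110
n = Σf = 60
Mean = 4110 / 60 = 68.5000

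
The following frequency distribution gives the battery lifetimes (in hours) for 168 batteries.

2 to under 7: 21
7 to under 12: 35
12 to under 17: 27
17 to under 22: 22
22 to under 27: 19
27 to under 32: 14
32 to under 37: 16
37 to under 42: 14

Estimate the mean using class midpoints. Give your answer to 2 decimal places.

19.23

Midpoints: 4.5, 9.5, 14.5, 19.5, 24.5, 29.5, 34.5, 39.5
Σfm = 21×4.5 + 35×9.5 + 27×14.5 + 22×19.5 + 19×24.5 + 14×29.5 + 16×34.5 + 14×39.5 = 3231
n = Σf = 168
Mean = 3231 / 168 = 19.2321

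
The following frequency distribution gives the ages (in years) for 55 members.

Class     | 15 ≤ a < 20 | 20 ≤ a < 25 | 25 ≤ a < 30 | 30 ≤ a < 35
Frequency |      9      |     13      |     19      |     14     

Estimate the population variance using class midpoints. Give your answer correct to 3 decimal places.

Midpoints: 17.5, 22.5, 27.5, 32.5
n = 55, Σfm = 1427.5, mean = 25.9545
Σfm² = 38493.75
Σf(m − x̄)² = Σfm² − (Σfm)²/n = 38493.75 − 1427.5²/55 = 1443.6364
Population variance = 1443.6364 / 55 = 26.2479

26.248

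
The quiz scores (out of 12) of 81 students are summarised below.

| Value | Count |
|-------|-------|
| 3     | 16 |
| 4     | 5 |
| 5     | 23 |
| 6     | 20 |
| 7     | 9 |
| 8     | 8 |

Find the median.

5

Cumulative frequencies: 16, 21, 44, 64, 73, 81
n = 81, so the median is the value in position (n+1)/2 = 41.
Position 41 falls at value 5.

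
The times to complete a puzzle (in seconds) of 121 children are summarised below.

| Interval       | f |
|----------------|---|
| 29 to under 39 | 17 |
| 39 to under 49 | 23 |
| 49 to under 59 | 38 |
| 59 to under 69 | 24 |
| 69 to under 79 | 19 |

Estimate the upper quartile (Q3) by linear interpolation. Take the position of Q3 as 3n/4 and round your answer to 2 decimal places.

Cumulative frequencies: 17, 40, 78, 102, 121
n = 121; position = 3n/4 = 90.75.
This falls in the class 59 to under 69: L = 59, F = 78, f = 24, h = 10.
Upper quartile ≈ 59 + ((90.75 − 78) / 24) × 10 = 64.3125

64.31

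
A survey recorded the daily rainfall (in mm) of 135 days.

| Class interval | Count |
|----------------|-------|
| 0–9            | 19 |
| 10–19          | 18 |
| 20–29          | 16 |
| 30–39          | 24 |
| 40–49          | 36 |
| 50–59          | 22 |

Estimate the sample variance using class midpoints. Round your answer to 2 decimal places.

Midpoints: 4.5, 14.5, 24.5, 34.5, 44.5, 54.5
n = 135, Σfm = 4367.5, mean = 32.3519
Σfm² = 178973.75
Σf(m − x̄)² = Σfm² − (Σfm)²/n = 178973.75 − 4367.5²/135 = 37677.0370
Sample variance = 37677.0370 / 134 = 281.1719

281.17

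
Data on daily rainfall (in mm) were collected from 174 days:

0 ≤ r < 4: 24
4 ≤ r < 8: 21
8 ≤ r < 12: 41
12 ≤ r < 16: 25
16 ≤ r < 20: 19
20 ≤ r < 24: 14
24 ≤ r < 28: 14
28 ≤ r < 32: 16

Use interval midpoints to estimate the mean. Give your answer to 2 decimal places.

13.95

Midpoints: 2, 6, 10, 14, 18, 22, 26, 30
Σfm = 24×2 + 21×6 + 41×10 + 25×14 + 19×18 + 14×22 + 14×26 + 16×30 = 2428
n = Σf = 174
Mean = 2428 / 174 = 13.9540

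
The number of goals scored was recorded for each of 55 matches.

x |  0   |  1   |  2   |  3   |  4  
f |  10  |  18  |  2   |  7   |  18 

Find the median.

1

Cumulative frequencies: 10, 28, 30, 37, 55
n = 55, so the median is the value in position (n+1)/2 = 28.
Position 28 falls at value 1.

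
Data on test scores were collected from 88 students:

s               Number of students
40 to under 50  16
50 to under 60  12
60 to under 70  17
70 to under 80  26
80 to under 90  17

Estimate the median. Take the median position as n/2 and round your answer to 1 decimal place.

69.4

Cumulative frequencies: 16, 28, 45, 71, 88
n = 88; position = n/2 = 44.
This falls in the class 60 to under 70: L = 60, F = 28, f = 17, h = 10.
Median ≈ 60 + ((44 − 28) / 17) × 10 = 69.4118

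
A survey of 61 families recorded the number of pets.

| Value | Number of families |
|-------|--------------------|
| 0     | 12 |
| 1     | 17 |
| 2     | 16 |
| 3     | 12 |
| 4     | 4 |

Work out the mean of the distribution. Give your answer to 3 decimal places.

1.656

Values: 0, 1, 2, 3, 4
Σfx = 12×0 + 17×1 + 16×2 + 12×3 + 4×4 = 101
n = Σf = 61
Mean = 101 / 61 = 1.6557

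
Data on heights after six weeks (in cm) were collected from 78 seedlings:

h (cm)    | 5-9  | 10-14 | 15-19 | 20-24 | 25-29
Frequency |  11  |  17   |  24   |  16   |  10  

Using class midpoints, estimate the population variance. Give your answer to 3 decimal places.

Midpoints: 7, 12, 17, 22, 27
n = 78, Σfm = 1311, mean = 16.8077
Σfm² = 24957
Σf(m − x̄)² = Σfm² − (Σfm)²/n = 24957 − 1311²/78 = 2922.1154
Population variance = 2922.1154 / 78 = 37.4630

37.463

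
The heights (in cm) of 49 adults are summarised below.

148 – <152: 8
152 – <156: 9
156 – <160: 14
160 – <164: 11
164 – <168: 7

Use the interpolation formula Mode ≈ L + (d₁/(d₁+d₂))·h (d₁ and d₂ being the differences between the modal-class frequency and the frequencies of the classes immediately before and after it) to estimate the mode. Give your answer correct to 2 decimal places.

158.50

Modal class: 156 – <160 (highest frequency 14).
d₁ = 14 − 9 = 5, d₂ = 14 − 11 = 3
Mode ≈ 156 + (5/(5+3)) × 4 = 156 + 2.5000 = 158.5000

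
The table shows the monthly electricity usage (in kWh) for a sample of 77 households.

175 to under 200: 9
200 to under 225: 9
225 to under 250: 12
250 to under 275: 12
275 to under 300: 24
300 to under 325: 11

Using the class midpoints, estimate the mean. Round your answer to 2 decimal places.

258.93

Midpoints: 187.5, 212.5, 237.5, 262.5, 287.5, 312.5
Σfm = 9×187.5 + 9×212.5 + 12×237.5 + 12×262.5 + 24×287.5 + 11×312.5 = 19937.5
n = Σf = 77
Mean = 19937.5 / 77 = 258.9286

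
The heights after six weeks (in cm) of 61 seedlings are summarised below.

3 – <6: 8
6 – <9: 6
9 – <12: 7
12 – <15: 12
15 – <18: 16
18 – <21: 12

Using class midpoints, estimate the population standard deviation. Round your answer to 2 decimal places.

Midpoints: 4.5, 7.5, 10.5, 13.5, 16.5, 19.5
n = 61, Σfm = 814.5, mean = 13.3525
Σfm² = 12377.25
Σf(m − x̄)² = Σfm² − (Σfm)²/n = 12377.25 − 814.5²/61 = 1501.6721
Population variance = 1501.6721 / 61 = 24.6176
Standard deviation = √24.6176 = 4.9616

4.96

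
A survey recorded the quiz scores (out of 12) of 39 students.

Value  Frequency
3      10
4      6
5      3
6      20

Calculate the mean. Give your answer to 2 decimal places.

Values: 3, 4, 5, 6
Σfx = 10×3 + 6×4 + 3×5 + 20×6 = 189
n = Σf = 39
Mean = 189 / 39 = 4.8462

4.85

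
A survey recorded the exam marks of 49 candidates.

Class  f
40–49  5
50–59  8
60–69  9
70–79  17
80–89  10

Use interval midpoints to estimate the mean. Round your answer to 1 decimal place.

Midpoints: 44.5, 54.5, 64.5, 74.5, 84.5
Σfm = 5×44.5 + 8×54.5 + 9×64.5 + 17×74.5 + 10×84.5 = 3350.5
n = Σf = 49
Mean = 3350.5 / 49 = 68.3776

68.4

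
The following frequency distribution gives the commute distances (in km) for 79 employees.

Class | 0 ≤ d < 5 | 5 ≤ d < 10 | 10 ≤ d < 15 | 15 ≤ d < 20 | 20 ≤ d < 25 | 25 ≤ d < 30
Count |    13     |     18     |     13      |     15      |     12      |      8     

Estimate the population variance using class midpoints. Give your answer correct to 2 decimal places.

63.43

Midpoints: 2.5, 7.5, 12.5, 17.5, 22.5, 27.5
n = 79, Σfm = 1082.5, mean = 13.7025
Σfm² = 19843.75
Σf(m − x̄)² = Σfm² − (Σfm)²/n = 19843.75 − 1082.5²/79 = 5010.7595
Population variance = 5010.7595 / 79 = 63.4273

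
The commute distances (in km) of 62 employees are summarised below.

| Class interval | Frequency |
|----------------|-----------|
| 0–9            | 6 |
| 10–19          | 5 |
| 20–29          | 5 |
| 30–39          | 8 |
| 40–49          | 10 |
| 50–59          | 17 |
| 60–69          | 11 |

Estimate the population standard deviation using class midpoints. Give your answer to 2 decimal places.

Midpoints: 4.5, 14.5, 24.5, 34.5, 44.5, 54.5, 64.5
n = 62, Σfm = 2579, mean = 41.5968
Σfm² = 129755.5
Σf(m − x̄)² = Σfm² − (Σfm)²/n = 129755.5 − 2579²/62 = 22477.4194
Population variance = 22477.4194 / 62 = 362.5390
Standard deviation = √362.5390 = 19.0405

19.04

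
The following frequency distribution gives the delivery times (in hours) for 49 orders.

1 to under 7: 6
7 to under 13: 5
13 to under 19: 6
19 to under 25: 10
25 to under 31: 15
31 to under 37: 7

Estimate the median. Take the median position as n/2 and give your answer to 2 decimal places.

23.50

Cumulative frequencies: 6, 11, 17, 27, 42, 49
n = 49; position = n/2 = 24.5.
This falls in the class 19 to under 25: L = 19, F = 17, f = 10, h = 6.
Median ≈ 19 + ((24.5 − 17) / 10) × 6 = 23.5000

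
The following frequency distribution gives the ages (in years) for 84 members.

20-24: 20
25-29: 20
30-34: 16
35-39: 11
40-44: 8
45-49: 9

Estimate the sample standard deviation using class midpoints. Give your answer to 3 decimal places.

Midpoints: 22, 27, 32, 37, 42, 47
n = 84, Σfm = 2658, mean = 31.6429
Σfm² = 89696
Σf(m − x̄)² = Σfm² − (Σfm)²/n = 89696 − 2658²/84 = 5589.2857
Sample variance = 5589.2857 / 83 = 67.3408
Standard deviation = √67.3408 = 8.2061

8.206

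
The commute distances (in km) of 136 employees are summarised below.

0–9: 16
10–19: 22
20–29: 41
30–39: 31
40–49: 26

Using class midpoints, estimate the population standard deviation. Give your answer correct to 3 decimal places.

12.568

Midpoints: 4.5, 14.5, 24.5, 34.5, 44.5
n = 136, Σfm = 3622, mean = 26.6324
Σfm² = 117944
Σf(m − x̄)² = Σfm² − (Σfm)²/n = 117944 − 3622²/136 = 21481.6176
Population variance = 21481.6176 / 136 = 157.9531
Standard deviation = √157.9531 = 12.5679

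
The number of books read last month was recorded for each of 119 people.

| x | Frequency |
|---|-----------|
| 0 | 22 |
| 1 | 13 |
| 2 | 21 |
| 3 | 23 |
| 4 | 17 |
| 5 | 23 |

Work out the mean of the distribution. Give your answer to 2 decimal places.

Values: 0, 1, 2, 3, 4, 5
Σfx = 22×0 + 13×1 + 21×2 + 23×3 + 17×4 + 23×5 = 307
n = Σf = 119
Mean = 307 / 119 = 2.5798

2.58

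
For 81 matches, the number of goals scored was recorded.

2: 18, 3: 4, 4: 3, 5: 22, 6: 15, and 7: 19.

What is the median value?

Cumulative frequencies: 18, 22, 25, 47, 62, 81
n = 81, so the median is the value in position (n+1)/2 = 41.
Position 41 falls at value 5.

5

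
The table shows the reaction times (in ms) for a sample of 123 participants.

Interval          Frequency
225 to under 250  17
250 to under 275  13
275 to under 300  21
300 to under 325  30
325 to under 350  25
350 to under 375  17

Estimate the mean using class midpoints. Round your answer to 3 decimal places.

Midpoints: 237.5, 262.5, 287.5, 312.5, 337.5, 362.5
Σfm = 17×237.5 + 13×262.5 + 21×287.5 + 30×312.5 + 25×337.5 + 17×362.5 = 37462.5
n = Σf = 123
Mean = 37462.5 / 123 = 304.5732

304.573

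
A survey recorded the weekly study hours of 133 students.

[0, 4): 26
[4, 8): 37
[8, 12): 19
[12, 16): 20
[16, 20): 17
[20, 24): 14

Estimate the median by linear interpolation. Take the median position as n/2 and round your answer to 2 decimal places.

8.74

Cumulative frequencies: 26, 63, 82, 102, 119, 133
n = 133; position = n/2 = 66.5.
This falls in the class [8, 12): L = 8, F = 63, f = 19, h = 4.
Median ≈ 8 + ((66.5 − 63) / 19) × 4 = 8.7368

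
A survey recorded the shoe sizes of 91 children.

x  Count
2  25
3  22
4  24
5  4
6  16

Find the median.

Cumulative frequencies: 25, 47, 71, 75, 91
n = 91, so the median is the value in position (n+1)/2 = 46.
Position 46 falls at value 3.

3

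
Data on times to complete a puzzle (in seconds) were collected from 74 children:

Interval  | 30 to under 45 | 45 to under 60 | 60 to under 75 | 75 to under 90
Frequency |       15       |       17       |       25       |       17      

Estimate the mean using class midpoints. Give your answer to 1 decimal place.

Midpoints: 37.5, 52.5, 67.5, 82.5
Σfm = 15×37.5 + 17×52.5 + 25×67.5 + 17×82.5 = 4545
n = Σf = 74
Mean = 4545 / 74 = 61.4189

61.4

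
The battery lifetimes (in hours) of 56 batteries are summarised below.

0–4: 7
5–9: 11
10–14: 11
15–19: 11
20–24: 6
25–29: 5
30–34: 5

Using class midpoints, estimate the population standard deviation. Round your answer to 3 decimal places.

8.953

Midpoints: 2, 7, 12, 17, 22, 27, 32
n = 56, Σfm = 837, mean = 14.9464
Σfm² = 16999
Σf(m − x̄)² = Σfm² − (Σfm)²/n = 16999 − 837²/56 = 4488.8393
Population variance = 4488.8393 / 56 = 80.1578
Standard deviation = √80.1578 = 8.9531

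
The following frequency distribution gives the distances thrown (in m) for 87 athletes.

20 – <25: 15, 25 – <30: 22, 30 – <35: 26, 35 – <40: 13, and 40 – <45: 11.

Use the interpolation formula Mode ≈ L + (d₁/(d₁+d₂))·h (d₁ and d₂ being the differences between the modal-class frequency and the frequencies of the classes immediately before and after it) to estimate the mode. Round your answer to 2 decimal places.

Modal class: 30 – <35 (highest frequency 26).
d₁ = 26 − 22 = 4, d₂ = 26 − 13 = 13
Mode ≈ 30 + (4/(4+13)) × 5 = 30 + 1.1765 = 31.1765

31.18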